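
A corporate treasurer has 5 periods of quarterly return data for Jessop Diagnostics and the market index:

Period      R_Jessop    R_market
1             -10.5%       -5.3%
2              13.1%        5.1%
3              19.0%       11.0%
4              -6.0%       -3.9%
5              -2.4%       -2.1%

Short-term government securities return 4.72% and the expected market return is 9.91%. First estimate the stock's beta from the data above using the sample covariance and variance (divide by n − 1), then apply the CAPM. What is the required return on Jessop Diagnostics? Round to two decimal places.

14.20%

Mean R_i = (-10.5 + 13.1 + 19.0 − 6.0 − 2.4) / 5 = 2.6400%
Mean R_m = (-5.3 + 5.1 + 11.0 − 3.9 − 2.1) / 5 = 0.9600%
Σ(R_i − R̄_i)(R_m − R̄_m) = 347.2280  ⇒  Cov = 347.2280 / 4 = 86.8070
Σ(R_m − R̄_m)² = 190.1120  ⇒  Var(R_m) = 190.1120 / 4 = 47.5280
β = Cov / Var(R_m) = 86.8070 / 47.5280 = 1.8264
MRP = 9.91% − 4.72% = 5.19%
E(R) = R_f + β × MRP = 4.72% + 1.8264 × 5.19% = 14.20%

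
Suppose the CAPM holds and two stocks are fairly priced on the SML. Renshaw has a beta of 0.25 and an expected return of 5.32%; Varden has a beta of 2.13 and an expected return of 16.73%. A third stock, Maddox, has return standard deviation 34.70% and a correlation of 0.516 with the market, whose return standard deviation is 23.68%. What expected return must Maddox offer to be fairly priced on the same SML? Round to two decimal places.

8.39%

MRP = (16.73% − 5.32%) / (2.13 − 0.25) = 6.0691%
R_f = 5.32% − 0.25 × 6.0691% = 3.8027%
β_Maddox = ρ·σ_i/σ_m = 0.516 × 34.70 / 23.68 = 0.7561
E(R_Maddox) = R_f + β × MRP = 3.8027% + 0.7561 × 6.0691% = 8.39%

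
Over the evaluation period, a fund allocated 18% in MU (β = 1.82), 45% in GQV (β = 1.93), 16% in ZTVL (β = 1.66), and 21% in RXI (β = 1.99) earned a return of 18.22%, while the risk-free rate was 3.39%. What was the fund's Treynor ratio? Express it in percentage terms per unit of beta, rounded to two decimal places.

β_P = 0.18×1.82 + 0.45×1.93 + 0.16×1.66 + 0.21×1.99 = 1.8796
Treynor = (R_P − R_f) / β_P = (18.22% − 3.39%) / 1.8796 = 14.83% / 1.8796 = 7.89%

7.89%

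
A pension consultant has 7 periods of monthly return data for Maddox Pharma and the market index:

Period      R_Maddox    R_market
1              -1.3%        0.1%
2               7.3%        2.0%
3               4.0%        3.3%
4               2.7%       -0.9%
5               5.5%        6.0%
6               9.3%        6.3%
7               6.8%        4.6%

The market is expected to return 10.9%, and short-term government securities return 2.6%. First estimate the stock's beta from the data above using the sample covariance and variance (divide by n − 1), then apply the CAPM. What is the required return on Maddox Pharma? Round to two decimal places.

Mean R_i = (-1.3 + 7.3 + 4.0 + 2.7 + 5.5 + 9.3 + 6.8) / 7 = 4.9000%
Mean R_m = (0.1 + 2.0 + 3.3 − 0.9 + 6.0 + 6.3 + 4.6) / 7 = 3.0571%
Σ(R_i − R̄_i)(R_m − R̄_m) = 43.2500  ⇒  Cov = 43.2500 / 6 = 7.2083
Σ(R_m − R̄_m)² = 47.1371  ⇒  Var(R_m) = 47.1371 / 6 = 7.8562
β = Cov / Var(R_m) = 7.2083 / 7.8562 = 0.9175
MRP = 10.9% − 2.6% = 8.30%
E(R) = R_f + β × MRP = 2.6% + 0.9175 × 8.3% = 10.22%

10.22%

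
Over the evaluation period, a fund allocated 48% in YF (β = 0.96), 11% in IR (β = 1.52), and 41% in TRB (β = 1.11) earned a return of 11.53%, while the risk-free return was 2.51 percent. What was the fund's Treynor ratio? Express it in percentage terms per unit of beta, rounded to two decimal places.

8.33%

β_P = 0.48×0.96 + 0.11×1.52 + 0.41×1.11 = 1.0831
Treynor = (R_P − R_f) / β_P = (11.53% − 2.51%) / 1.0831 = 9.02% / 1.0831 = 8.33%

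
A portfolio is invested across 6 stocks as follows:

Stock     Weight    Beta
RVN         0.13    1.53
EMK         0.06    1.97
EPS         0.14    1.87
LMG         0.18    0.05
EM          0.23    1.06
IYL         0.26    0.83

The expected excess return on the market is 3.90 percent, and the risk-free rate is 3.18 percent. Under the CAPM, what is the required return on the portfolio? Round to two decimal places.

7.27%

β_P = Σ w_i β_i = 0.13×1.53 + 0.06×1.97 + 0.14×1.87 + 0.18×0.05 + 0.23×1.06 + 0.26×0.83 = 1.0475
E(R_P) = R_f + β_P × MRP = 3.18% + 1.0475 × 3.90% = 7.27%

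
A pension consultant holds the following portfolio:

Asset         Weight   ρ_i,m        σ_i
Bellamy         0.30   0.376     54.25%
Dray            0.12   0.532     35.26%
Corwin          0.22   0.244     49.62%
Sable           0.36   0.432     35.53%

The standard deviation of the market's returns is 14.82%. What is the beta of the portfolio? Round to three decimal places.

β_Bellamy = 0.376 × 54.25% / 14.82% = 1.3764
β_Dray = 0.532 × 35.26% / 14.82% = 1.2657
β_Corwin = 0.244 × 49.62% / 14.82% = 0.8170
β_Sable = 0.432 × 35.53% / 14.82% = 1.0357
β_P = Σ w_i β_i = 0.30×1.3764 + 0.12×1.2657 + 0.22×0.8170 + 0.36×1.0357 = 1.1174

1.117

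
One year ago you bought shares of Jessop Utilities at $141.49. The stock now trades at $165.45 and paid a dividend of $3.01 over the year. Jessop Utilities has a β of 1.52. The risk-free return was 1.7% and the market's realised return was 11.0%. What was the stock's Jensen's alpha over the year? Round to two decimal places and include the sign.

+3.23%

Realised HPR = (P1 + D1 − P0) / P0 = (165.45 + 3.01 − 141.49) / 141.49 = 26.97 / 141.49 = 19.0614%
MRP = 11.0% − 1.7% = 9.30%
CAPM required = R_f + β·MRP = 1.7% + 1.52 × 9.3% = 15.8360%
α = realised − required = 19.0614% − 15.8360% = +3.23%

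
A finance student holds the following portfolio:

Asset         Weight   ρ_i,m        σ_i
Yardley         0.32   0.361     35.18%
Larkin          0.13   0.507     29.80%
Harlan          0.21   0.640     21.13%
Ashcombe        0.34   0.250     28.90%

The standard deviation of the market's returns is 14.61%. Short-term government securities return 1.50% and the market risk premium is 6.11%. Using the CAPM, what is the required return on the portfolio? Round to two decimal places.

β_Yardley = 0.361 × 35.18% / 14.61% = 0.8693
β_Larkin = 0.507 × 29.80% / 14.61% = 1.0341
β_Harlan = 0.640 × 21.13% / 14.61% = 0.9256
β_Ashcombe = 0.250 × 28.90% / 14.61% = 0.4945
β_P = Σ w_i β_i = 0.32×0.8693 + 0.13×1.0341 + 0.21×0.9256 + 0.34×0.4945 = 0.7751
E(R_P) = R_f + β_P × MRP = 1.50% + 0.7751 × 6.11% = 6.24%

6.24%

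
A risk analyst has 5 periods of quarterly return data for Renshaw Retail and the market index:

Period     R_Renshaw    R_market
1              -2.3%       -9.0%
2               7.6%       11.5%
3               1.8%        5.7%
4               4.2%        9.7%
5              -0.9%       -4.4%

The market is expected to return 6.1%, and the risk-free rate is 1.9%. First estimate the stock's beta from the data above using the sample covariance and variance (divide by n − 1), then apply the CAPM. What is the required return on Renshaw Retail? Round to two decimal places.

Mean R_i = (-2.3 + 7.6 + 1.8 + 4.2 − 0.9) / 5 = 2.0800%
Mean R_m = (-9.0 + 11.5 + 5.7 + 9.7 − 4.4) / 5 = 2.7000%
Σ(R_i − R̄_i)(R_m − R̄_m) = 134.9800  ⇒  Cov = 134.9800 / 4 = 33.7450
Σ(R_m − R̄_m)² = 322.7400  ⇒  Var(R_m) = 322.7400 / 4 = 80.6850
β = Cov / Var(R_m) = 33.7450 / 80.6850 = 0.4182
MRP = 6.1% − 1.9% = 4.20%
E(R) = R_f + β × MRP = 1.9% + 0.4182 × 4.2% = 3.66%

3.66%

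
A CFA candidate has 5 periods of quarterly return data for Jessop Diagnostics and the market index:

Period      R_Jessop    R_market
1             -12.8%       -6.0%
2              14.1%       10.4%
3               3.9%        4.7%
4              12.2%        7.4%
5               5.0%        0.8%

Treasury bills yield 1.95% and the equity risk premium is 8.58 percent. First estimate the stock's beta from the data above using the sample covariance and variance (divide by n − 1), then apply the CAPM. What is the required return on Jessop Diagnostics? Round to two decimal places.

15.66%

Mean R_i = (-12.8 + 14.1 + 3.9 + 12.2 + 5.0) / 5 = 4.4800%
Mean R_m = (-6.0 + 10.4 + 4.7 + 7.4 + 0.8) / 5 = 3.4600%
Σ(R_i − R̄_i)(R_m − R̄_m) = 258.5460  ⇒  Cov = 258.5460 / 4 = 64.6365
Σ(R_m − R̄_m)² = 161.7920  ⇒  Var(R_m) = 161.7920 / 4 = 40.4480
β = Cov / Var(R_m) = 64.6365 / 40.4480 = 1.5980
E(R) = R_f + β × MRP = 1.95% + 1.5980 × 8.58% = 15.66%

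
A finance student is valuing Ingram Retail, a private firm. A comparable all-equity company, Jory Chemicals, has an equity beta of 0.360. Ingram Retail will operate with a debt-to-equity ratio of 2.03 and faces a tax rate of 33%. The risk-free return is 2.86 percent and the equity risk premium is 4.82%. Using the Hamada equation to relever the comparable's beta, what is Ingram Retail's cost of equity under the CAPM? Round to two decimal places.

6.96%

β_L = β_U × [1 + (1 − t)(D/E)] = 0.360 × [1 + (1 − 0.33) × 2.03]
    = 0.360 × [1 + 0.67 × 2.03] = 0.360 × 2.3601 = 0.8496
E(R) = R_f + β_L × MRP = 2.86% + 0.8496 × 4.82% = 6.96%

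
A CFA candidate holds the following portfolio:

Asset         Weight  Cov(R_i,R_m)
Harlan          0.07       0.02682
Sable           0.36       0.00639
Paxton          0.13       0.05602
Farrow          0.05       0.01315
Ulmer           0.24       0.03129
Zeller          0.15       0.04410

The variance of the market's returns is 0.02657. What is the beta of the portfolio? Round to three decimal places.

0.988

β_Harlan = 0.02682 / 0.02657 = 1.0094
β_Sable = 0.00639 / 0.02657 = 0.2405
β_Paxton = 0.05602 / 0.02657 = 2.1084
β_Farrow = 0.01315 / 0.02657 = 0.4949
β_Ulmer = 0.03129 / 0.02657 = 1.1776
β_Zeller = 0.04410 / 0.02657 = 1.6598
β_P = Σ w_i β_i = 0.07×1.0094 + 0.36×0.2405 + 0.13×2.1084 + 0.05×0.4949 + 0.24×1.1776 + 0.15×1.6598 = 0.9877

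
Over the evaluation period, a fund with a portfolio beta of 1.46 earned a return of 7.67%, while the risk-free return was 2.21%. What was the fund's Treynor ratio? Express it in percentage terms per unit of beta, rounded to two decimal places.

Treynor = (R_P − R_f) / β_P = (7.67% − 2.21%) / 1.4600 = 5.46% / 1.4600 = 3.74%

3.74%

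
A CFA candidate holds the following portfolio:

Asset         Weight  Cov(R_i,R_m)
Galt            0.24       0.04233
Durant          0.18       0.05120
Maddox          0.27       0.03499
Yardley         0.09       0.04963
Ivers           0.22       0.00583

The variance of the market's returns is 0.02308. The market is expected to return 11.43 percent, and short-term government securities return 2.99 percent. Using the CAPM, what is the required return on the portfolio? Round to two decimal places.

15.63%

β_Galt = 0.04233 / 0.02308 = 1.8341
β_Durant = 0.05120 / 0.02308 = 2.2184
β_Maddox = 0.03499 / 0.02308 = 1.5160
β_Yardley = 0.04963 / 0.02308 = 2.1503
β_Ivers = 0.00583 / 0.02308 = 0.2526
β_P = Σ w_i β_i = 0.24×1.8341 + 0.18×2.2184 + 0.27×1.5160 + 0.09×2.1503 + 0.22×0.2526 = 1.4979
MRP = 11.43% − 2.99% = 8.44%
E(R_P) = R_f + β_P × MRP = 2.99% + 1.4979 × 8.44% = 15.63%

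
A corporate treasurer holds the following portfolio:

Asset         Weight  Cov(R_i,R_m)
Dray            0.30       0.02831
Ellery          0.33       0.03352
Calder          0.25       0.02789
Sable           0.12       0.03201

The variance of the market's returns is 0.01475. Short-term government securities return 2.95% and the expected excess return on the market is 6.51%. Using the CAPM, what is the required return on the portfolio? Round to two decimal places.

β_Dray = 0.02831 / 0.01475 = 1.9193
β_Ellery = 0.03352 / 0.01475 = 2.2725
β_Calder = 0.02789 / 0.01475 = 1.8908
β_Sable = 0.03201 / 0.01475 = 2.1702
β_P = Σ w_i β_i = 0.30×1.9193 + 0.33×2.2725 + 0.25×1.8908 + 0.12×2.1702 = 2.0588
E(R_P) = R_f + β_P × MRP = 2.95% + 2.0588 × 6.51% = 16.35%

16.35%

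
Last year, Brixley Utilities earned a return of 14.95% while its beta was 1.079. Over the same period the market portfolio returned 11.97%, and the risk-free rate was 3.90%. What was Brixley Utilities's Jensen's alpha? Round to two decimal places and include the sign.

Market excess return = 11.97% − 3.90% = 8.07%
CAPM benchmark = R_f + β(R_m − R_f) = 3.90% + 1.079 × 8.07% = 12.60753%
α = actual − benchmark = 14.95% − 12.60753% = +2.34%

+2.34%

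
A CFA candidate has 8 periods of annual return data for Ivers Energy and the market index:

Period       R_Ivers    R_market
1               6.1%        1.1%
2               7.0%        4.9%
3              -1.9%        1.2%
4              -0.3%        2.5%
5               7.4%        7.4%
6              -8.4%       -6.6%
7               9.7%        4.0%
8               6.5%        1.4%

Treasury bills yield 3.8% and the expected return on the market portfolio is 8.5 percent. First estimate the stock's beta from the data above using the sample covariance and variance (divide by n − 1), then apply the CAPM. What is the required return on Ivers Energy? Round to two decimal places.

9.56%

Mean R_i = (6.1 + 7.0 − 1.9 − 0.3 + 7.4 − 8.4 + 9.7 + 6.5) / 8 = 3.2625%
Mean R_m = (1.1 + 4.9 + 1.2 + 2.5 + 7.4 − 6.6 + 4.0 + 1.4) / 8 = 1.9875%
Σ(R_i − R̄_i)(R_m − R̄_m) = 144.2063  ⇒  Cov = 144.2063 / 7 = 20.6009
Σ(R_m − R̄_m)² = 117.5888  ⇒  Var(R_m) = 117.5888 / 7 = 16.7984
β = Cov / Var(R_m) = 20.6009 / 16.7984 = 1.2264
MRP = 8.5% − 3.8% = 4.70%
E(R) = R_f + β × MRP = 3.8% + 1.2264 × 4.7% = 9.56%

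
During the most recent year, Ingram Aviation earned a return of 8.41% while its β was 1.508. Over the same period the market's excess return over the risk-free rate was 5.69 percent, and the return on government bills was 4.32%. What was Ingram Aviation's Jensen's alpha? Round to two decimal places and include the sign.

-4.49%

CAPM benchmark = R_f + β(R_m − R_f) = 4.32% + 1.508 × 5.69% = 12.90052%
α = actual − benchmark = 8.41% − 12.90052% = -4.49%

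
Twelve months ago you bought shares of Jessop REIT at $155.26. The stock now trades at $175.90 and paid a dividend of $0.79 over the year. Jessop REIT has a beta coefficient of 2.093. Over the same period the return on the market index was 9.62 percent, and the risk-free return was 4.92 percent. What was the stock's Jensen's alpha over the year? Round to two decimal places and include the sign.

-0.95%

Realised HPR = (P1 + D1 − P0) / P0 = (175.90 + 0.79 − 155.26) / 155.26 = 21.43 / 155.26 = 13.8027%
MRP = 9.62% − 4.92% = 4.70%
CAPM required = R_f + β·MRP = 4.92% + 2.093 × 4.70% = 14.75710%
α = realised − required = 13.8027% − 14.75710% = -0.95%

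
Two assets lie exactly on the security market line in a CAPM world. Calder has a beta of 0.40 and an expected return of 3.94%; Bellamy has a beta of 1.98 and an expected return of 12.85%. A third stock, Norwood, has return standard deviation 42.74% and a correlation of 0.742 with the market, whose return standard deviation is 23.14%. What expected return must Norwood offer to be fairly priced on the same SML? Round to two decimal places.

MRP = (12.85% − 3.94%) / (1.98 − 0.40) = 5.6392%
R_f = 3.94% − 0.40 × 5.6392% = 1.6843%
β_Norwood = ρ·σ_i/σ_m = 0.742 × 42.74 / 23.14 = 1.3705
E(R_Norwood) = R_f + β × MRP = 1.6843% + 1.3705 × 5.6392% = 9.41%

9.41%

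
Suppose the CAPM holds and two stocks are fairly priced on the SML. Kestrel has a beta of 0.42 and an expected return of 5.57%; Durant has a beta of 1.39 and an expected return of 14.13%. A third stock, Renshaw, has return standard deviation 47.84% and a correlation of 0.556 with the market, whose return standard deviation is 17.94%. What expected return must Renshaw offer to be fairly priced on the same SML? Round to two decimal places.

14.95%

MRP = (14.13% − 5.57%) / (1.39 − 0.42) = 8.8247%
R_f = 5.57% − 0.42 × 8.8247% = 1.8636%
β_Renshaw = ρ·σ_i/σ_m = 0.556 × 47.84 / 17.94 = 1.4827
E(R_Renshaw) = R_f + β × MRP = 1.8636% + 1.4827 × 8.8247% = 14.95%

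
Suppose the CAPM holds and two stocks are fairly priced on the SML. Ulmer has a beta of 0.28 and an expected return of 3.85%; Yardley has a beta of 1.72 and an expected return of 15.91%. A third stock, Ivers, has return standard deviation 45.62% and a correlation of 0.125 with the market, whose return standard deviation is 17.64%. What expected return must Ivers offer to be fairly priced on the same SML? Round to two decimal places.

MRP = (15.91% − 3.85%) / (1.72 − 0.28) = 8.3750%
R_f = 3.85% − 0.28 × 8.3750% = 1.5050%
β_Ivers = ρ·σ_i/σ_m = 0.125 × 45.62 / 17.64 = 0.3233
E(R_Ivers) = R_f + β × MRP = 1.5050% + 0.3233 × 8.3750% = 4.21%

4.21%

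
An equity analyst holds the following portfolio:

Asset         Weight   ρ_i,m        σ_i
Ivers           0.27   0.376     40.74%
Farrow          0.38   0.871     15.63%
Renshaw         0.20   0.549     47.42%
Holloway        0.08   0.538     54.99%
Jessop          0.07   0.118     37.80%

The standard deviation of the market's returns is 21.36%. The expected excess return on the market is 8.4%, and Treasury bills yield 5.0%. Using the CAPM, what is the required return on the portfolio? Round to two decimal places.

β_Ivers = 0.376 × 40.74% / 21.36% = 0.7171
β_Farrow = 0.871 × 15.63% / 21.36% = 0.6373
β_Renshaw = 0.549 × 47.42% / 21.36% = 1.2188
β_Holloway = 0.538 × 54.99% / 21.36% = 1.3850
β_Jessop = 0.118 × 37.80% / 21.36% = 0.2088
β_P = Σ w_i β_i = 0.27×0.7171 + 0.38×0.6373 + 0.20×1.2188 + 0.08×1.3850 + 0.07×0.2088 = 0.8050
E(R_P) = R_f + β_P × MRP = 5.0% + 0.8050 × 8.4% = 11.76%

11.76%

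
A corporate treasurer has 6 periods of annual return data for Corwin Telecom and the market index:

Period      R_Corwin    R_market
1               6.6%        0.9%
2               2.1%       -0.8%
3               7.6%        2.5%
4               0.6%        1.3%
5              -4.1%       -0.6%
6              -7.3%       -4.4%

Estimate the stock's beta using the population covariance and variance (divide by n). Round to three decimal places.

Mean R_i = (6.6 + 2.1 + 7.6 + 0.6 − 4.1 − 7.3) / 6 = 0.9167%
Mean R_m = (0.9 − 0.8 + 2.5 + 1.3 − 0.6 − 4.4) / 6 = -0.1833%
Σ(R_i − R̄_i)(R_m − R̄_m) = 59.6283  ⇒  Cov = 59.6283 / 6 = 9.9381
Σ(R_m − R̄_m)² = 28.9083  ⇒  Var(R_m) = 28.9083 / 6 = 4.8181
β = Cov / Var(R_m) = 9.9381 / 4.8181 = 2.0627

2.063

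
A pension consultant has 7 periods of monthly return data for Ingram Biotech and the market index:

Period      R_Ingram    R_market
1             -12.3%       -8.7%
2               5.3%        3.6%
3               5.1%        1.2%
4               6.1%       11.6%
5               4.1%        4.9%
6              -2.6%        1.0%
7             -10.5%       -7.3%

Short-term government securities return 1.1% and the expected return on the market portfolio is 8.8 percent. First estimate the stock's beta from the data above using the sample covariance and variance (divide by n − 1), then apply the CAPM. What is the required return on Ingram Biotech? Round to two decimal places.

Mean R_i = (-12.3 + 5.3 + 5.1 + 6.1 + 4.1 − 2.6 − 10.5) / 7 = -0.6857%
Mean R_m = (-8.7 + 3.6 + 1.2 + 11.6 + 4.9 + 1.0 − 7.3) / 7 = 0.9000%
Σ(R_i − R̄_i)(R_m − R̄_m) = 301.4300  ⇒  Cov = 301.4300 / 6 = 50.2383
Σ(R_m − R̄_m)² = 297.2800  ⇒  Var(R_m) = 297.2800 / 6 = 49.5467
β = Cov / Var(R_m) = 50.2383 / 49.5467 = 1.0140
MRP = 8.8% − 1.1% = 7.70%
E(R) = R_f + β × MRP = 1.1% + 1.0140 × 7.7% = 8.91%

8.91%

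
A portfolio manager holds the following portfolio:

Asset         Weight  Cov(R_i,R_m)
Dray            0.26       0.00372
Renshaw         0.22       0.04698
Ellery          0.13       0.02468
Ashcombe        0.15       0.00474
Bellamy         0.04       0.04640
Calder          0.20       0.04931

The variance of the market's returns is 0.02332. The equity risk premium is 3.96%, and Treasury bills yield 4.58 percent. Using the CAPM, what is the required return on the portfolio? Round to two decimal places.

β_Dray = 0.00372 / 0.02332 = 0.1595
β_Renshaw = 0.04698 / 0.02332 = 2.0146
β_Ellery = 0.02468 / 0.02332 = 1.0583
β_Ashcombe = 0.00474 / 0.02332 = 0.2033
β_Bellamy = 0.04640 / 0.02332 = 1.9897
β_Calder = 0.04931 / 0.02332 = 2.1145
β_P = Σ w_i β_i = 0.26×0.1595 + 0.22×2.0146 + 0.13×1.0583 + 0.15×0.2033 + 0.04×1.9897 + 0.20×2.1145 = 1.1552
E(R_P) = R_f + β_P × MRP = 4.58% + 1.1552 × 3.96% = 9.15%

9.15%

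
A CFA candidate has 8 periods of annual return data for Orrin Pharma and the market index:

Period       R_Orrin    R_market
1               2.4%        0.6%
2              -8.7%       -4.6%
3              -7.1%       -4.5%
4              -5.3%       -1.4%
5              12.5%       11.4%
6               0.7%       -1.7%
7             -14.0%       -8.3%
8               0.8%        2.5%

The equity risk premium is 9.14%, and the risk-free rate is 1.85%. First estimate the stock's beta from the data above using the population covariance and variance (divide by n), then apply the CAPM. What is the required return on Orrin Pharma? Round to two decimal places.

Mean R_i = (2.4 − 8.7 − 7.1 − 5.3 + 12.5 + 0.7 − 14.0 + 0.8) / 8 = -2.3375%
Mean R_m = (0.6 − 4.6 − 4.5 − 1.4 + 11.4 − 1.7 − 8.3 + 2.5) / 8 = -0.7500%
Σ(R_i − R̄_i)(R_m − R̄_m) = 326.3150  ⇒  Cov = 326.3150 / 8 = 40.7894
Σ(R_m − R̄_m)² = 247.2200  ⇒  Var(R_m) = 247.2200 / 8 = 30.9025
β = Cov / Var(R_m) = 40.7894 / 30.9025 = 1.3199
E(R) = R_f + β × MRP = 1.85% + 1.3199 × 9.14% = 13.91%

13.91%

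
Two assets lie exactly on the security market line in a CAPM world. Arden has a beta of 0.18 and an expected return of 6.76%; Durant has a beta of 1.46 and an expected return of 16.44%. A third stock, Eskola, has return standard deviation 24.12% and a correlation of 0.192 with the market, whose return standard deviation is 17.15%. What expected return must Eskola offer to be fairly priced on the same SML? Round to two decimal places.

7.44%

MRP = (16.44% − 6.76%) / (1.46 − 0.18) = 7.5625%
R_f = 6.76% − 0.18 × 7.5625% = 5.3988%
β_Eskola = ρ·σ_i/σ_m = 0.192 × 24.12 / 17.15 = 0.2700
E(R_Eskola) = R_f + β × MRP = 5.3988% + 0.2700 × 7.5625% = 7.44%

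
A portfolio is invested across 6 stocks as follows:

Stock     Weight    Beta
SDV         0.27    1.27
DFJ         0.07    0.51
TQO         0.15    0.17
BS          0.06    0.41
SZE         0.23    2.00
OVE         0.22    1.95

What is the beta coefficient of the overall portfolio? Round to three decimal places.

β_P = Σ w_i β_i = 0.27×1.27 + 0.07×0.51 + 0.15×0.17 + 0.06×0.41 + 0.23×2.00 + 0.22×1.95 = 1.3177

1.318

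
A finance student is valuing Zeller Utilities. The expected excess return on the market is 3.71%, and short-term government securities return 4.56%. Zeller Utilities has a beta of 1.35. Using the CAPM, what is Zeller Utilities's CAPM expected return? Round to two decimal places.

E(R) = R_f + β × MRP = 4.56% + 1.35 × 3.71% = 9.57%

9.57%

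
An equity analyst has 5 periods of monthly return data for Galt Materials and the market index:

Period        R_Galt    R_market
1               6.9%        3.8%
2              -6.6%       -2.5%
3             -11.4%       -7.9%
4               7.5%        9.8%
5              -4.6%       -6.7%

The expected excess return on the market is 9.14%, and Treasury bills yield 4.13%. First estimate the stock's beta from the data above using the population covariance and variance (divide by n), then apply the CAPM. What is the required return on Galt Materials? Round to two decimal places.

Mean R_i = (6.9 − 6.6 − 11.4 + 7.5 − 4.6) / 5 = -1.6400%
Mean R_m = (3.8 − 2.5 − 7.9 + 9.8 − 6.7) / 5 = -0.7000%
Σ(R_i − R̄_i)(R_m − R̄_m) = 231.3600  ⇒  Cov = 231.3600 / 5 = 46.2720
Σ(R_m − R̄_m)² = 221.5800  ⇒  Var(R_m) = 221.5800 / 5 = 44.3160
β = Cov / Var(R_m) = 46.2720 / 44.3160 = 1.0441
E(R) = R_f + β × MRP = 4.13% + 1.0441 × 9.14% = 13.67%

13.67%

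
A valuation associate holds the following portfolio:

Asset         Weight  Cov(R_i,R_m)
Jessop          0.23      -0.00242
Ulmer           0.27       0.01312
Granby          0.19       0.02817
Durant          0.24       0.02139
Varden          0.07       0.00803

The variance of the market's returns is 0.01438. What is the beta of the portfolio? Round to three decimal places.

0.976

β_Jessop = -0.00242 / 0.01438 = -0.1683
β_Ulmer = 0.01312 / 0.01438 = 0.9124
β_Granby = 0.02817 / 0.01438 = 1.9590
β_Durant = 0.02139 / 0.01438 = 1.4875
β_Varden = 0.00803 / 0.01438 = 0.5584
β_P = Σ w_i β_i = 0.23×-0.1683 + 0.27×0.9124 + 0.19×1.9590 + 0.24×1.4875 + 0.07×0.5584 = 0.9759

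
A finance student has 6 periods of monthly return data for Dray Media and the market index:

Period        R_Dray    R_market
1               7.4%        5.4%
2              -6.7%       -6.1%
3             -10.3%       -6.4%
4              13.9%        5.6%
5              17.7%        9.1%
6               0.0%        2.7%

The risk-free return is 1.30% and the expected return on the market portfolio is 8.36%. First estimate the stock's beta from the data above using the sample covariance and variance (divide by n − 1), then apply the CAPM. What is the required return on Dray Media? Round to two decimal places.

12.93%

Mean R_i = (7.4 − 6.7 − 10.3 + 13.9 + 17.7 + 0.0) / 6 = 3.6667%
Mean R_m = (5.4 − 6.1 − 6.4 + 5.6 + 9.1 + 2.7) / 6 = 1.7167%
Σ(R_i − R̄_i)(R_m − R̄_m) = 347.8933  ⇒  Cov = 347.8933 / 5 = 69.5787
Σ(R_m − R̄_m)² = 211.1083  ⇒  Var(R_m) = 211.1083 / 5 = 42.2217
β = Cov / Var(R_m) = 69.5787 / 42.2217 = 1.6479
MRP = 8.36% − 1.30% = 7.06%
E(R) = R_f + β × MRP = 1.30% + 1.6479 × 7.06% = 12.93%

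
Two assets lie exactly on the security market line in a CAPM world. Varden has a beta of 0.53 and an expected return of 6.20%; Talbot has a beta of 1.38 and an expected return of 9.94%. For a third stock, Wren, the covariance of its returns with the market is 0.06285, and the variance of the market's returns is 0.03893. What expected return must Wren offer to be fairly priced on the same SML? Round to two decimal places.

MRP = (9.94% − 6.20%) / (1.38 − 0.53) = 4.4000%
R_f = 6.20% − 0.53 × 4.4000% = 3.8680%
β_Wren = Cov / Var(R_m) = 0.06285 / 0.03893 = 1.6144
E(R_Wren) = R_f + β × MRP = 3.8680% + 1.6144 × 4.4000% = 10.97%

10.97%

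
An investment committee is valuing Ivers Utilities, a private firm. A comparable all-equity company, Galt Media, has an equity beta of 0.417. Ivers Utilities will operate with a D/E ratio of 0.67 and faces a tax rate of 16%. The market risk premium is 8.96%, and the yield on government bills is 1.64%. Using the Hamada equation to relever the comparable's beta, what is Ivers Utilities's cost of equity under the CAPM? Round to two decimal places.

β_L = β_U × [1 + (1 − t)(D/E)] = 0.417 × [1 + (1 − 0.16) × 0.67]
    = 0.417 × [1 + 0.84 × 0.67] = 0.417 × 1.5628 = 0.6517
E(R) = R_f + β_L × MRP = 1.64% + 0.6517 × 8.96% = 7.48%

7.48%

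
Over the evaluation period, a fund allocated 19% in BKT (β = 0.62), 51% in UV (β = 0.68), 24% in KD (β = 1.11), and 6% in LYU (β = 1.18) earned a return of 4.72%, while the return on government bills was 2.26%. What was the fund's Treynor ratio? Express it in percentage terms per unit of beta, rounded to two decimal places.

3.07%

β_P = 0.19×0.62 + 0.51×0.68 + 0.24×1.11 + 0.06×1.18 = 0.8018
Treynor = (R_P − R_f) / β_P = (4.72% − 2.26%) / 0.8018 = 2.46% / 0.8018 = 3.07%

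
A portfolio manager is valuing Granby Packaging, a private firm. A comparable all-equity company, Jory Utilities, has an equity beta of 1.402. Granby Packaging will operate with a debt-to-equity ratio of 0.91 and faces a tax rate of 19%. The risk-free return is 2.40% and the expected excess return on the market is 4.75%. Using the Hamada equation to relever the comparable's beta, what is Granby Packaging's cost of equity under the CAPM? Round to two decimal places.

13.97%

β_L = β_U × [1 + (1 − t)(D/E)] = 1.402 × [1 + (1 − 0.19) × 0.91]
    = 1.402 × [1 + 0.81 × 0.91] = 1.402 × 1.7371 = 2.4354
E(R) = R_f + β_L × MRP = 2.40% + 2.4354 × 4.75% = 13.97%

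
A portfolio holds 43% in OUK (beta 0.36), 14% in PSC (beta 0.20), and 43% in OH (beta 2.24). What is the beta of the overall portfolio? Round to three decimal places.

1.146

β_P = Σ w_i β_i = 0.43×0.36 + 0.14×0.20 + 0.43×2.24 = 1.1460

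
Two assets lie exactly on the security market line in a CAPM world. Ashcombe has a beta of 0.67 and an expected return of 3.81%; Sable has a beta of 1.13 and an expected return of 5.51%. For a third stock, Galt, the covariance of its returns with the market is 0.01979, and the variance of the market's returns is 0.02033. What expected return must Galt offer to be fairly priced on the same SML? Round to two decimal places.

MRP = (5.51% − 3.81%) / (1.13 − 0.67) = 3.6957%
R_f = 3.81% − 0.67 × 3.6957% = 1.3339%
β_Galt = Cov / Var(R_m) = 0.01979 / 0.02033 = 0.9734
E(R_Galt) = R_f + β × MRP = 1.3339% + 0.9734 × 3.6957% = 4.93%

4.93%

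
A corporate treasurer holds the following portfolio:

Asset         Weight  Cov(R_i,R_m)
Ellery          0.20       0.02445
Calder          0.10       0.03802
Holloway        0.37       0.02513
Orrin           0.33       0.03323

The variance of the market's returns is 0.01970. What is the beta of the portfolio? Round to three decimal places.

1.470

β_Ellery = 0.02445 / 0.01970 = 1.2411
β_Calder = 0.03802 / 0.01970 = 1.9299
β_Holloway = 0.02513 / 0.01970 = 1.2756
β_Orrin = 0.03323 / 0.01970 = 1.6868
β_P = Σ w_i β_i = 0.20×1.2411 + 0.10×1.9299 + 0.37×1.2756 + 0.33×1.6868 = 1.4698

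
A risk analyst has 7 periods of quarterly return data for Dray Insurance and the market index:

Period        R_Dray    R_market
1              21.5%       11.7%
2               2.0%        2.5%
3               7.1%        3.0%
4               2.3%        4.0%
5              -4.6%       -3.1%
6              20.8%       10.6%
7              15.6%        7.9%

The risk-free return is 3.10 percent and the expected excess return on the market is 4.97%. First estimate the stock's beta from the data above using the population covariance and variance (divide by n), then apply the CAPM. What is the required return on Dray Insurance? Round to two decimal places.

Mean R_i = (21.5 + 2.0 + 7.1 + 2.3 − 4.6 + 20.8 + 15.6) / 7 = 9.2429%
Mean R_m = (11.7 + 2.5 + 3.0 + 4.0 − 3.1 + 10.6 + 7.9) / 7 = 5.2286%
Σ(R_i − R̄_i)(R_m − R̄_m) = 306.7414  ⇒  Cov = 306.7414 / 7 = 43.8202
Σ(R_m − R̄_m)² = 161.1543  ⇒  Var(R_m) = 161.1543 / 7 = 23.0220
β = Cov / Var(R_m) = 43.8202 / 23.0220 = 1.9034
E(R) = R_f + β × MRP = 3.10% + 1.9034 × 4.97% = 12.56%

12.56%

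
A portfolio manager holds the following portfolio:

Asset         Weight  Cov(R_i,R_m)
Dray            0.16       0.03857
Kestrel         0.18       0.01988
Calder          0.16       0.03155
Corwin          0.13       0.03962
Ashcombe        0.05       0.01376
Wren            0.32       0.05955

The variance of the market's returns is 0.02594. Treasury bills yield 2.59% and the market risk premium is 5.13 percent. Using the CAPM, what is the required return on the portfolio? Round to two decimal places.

10.44%

β_Dray = 0.03857 / 0.02594 = 1.4869
β_Kestrel = 0.01988 / 0.02594 = 0.7664
β_Calder = 0.03155 / 0.02594 = 1.2163
β_Corwin = 0.03962 / 0.02594 = 1.5274
β_Ashcombe = 0.01376 / 0.02594 = 0.5305
β_Wren = 0.05955 / 0.02594 = 2.2957
β_P = Σ w_i β_i = 0.16×1.4869 + 0.18×0.7664 + 0.16×1.2163 + 0.13×1.5274 + 0.05×0.5305 + 0.32×2.2957 = 1.5302
E(R_P) = R_f + β_P × MRP = 2.59% + 1.5302 × 5.13% = 10.44%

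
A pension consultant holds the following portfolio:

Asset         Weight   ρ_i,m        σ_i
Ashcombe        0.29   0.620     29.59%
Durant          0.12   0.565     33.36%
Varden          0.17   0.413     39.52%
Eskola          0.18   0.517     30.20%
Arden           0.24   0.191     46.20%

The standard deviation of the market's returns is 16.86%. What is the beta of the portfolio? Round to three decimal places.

0.907

β_Ashcombe = 0.620 × 29.59% / 16.86% = 1.0881
β_Durant = 0.565 × 33.36% / 16.86% = 1.1179
β_Varden = 0.413 × 39.52% / 16.86% = 0.9681
β_Eskola = 0.517 × 30.20% / 16.86% = 0.9261
β_Arden = 0.191 × 46.20% / 16.86% = 0.5234
β_P = Σ w_i β_i = 0.29×1.0881 + 0.12×1.1179 + 0.17×0.9681 + 0.18×0.9261 + 0.24×0.5234 = 0.9066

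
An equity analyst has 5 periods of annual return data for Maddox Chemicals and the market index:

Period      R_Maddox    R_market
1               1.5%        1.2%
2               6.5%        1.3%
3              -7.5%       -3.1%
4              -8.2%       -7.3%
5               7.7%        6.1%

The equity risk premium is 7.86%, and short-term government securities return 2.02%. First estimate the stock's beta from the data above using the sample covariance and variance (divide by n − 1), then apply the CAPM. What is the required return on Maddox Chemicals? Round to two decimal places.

Mean R_i = (1.5 + 6.5 − 7.5 − 8.2 + 7.7) / 5 = 0.0000%
Mean R_m = (1.2 + 1.3 − 3.1 − 7.3 + 6.1) / 5 = -0.3600%
Σ(R_i − R̄_i)(R_m − R̄_m) = 140.3300  ⇒  Cov = 140.3300 / 4 = 35.0825
Σ(R_m − R̄_m)² = 102.5920  ⇒  Var(R_m) = 102.5920 / 4 = 25.6480
β = Cov / Var(R_m) = 35.0825 / 25.6480 = 1.3678
E(R) = R_f + β × MRP = 2.02% + 1.3678 × 7.86% = 12.77%

12.77%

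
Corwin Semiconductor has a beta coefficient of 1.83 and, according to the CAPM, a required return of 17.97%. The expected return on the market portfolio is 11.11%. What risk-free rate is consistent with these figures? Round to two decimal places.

E(R) = R_f + β(E(R_m) − R_f) = R_f(1 − β) + β·E(R_m)
17.97% = R_f × (1 − 1.83) + 1.83 × 11.11%
17.97% = R_f × -0.83 + 20.3313%
R_f = (17.97% − 20.3313%) / -0.83 = 2.84%

2.84%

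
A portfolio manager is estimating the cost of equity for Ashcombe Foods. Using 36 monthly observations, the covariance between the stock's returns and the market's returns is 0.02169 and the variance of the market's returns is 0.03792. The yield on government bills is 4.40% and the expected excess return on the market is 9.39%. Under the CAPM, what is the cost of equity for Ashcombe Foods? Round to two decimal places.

9.77%

β = Cov(R_i, R_m) / Var(R_m) = 0.02169 / 0.03792 = 0.5720
E(R) = R_f + β × MRP = 4.40% + 0.5720 × 9.39% = 9.77%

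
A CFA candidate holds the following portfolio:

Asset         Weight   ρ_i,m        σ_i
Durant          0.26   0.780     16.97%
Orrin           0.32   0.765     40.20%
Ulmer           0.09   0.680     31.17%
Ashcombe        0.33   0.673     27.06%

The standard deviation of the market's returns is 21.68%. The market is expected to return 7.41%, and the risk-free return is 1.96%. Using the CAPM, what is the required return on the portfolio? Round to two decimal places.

β_Durant = 0.780 × 16.97% / 21.68% = 0.6105
β_Orrin = 0.765 × 40.20% / 21.68% = 1.4185
β_Ulmer = 0.680 × 31.17% / 21.68% = 0.9777
β_Ashcombe = 0.673 × 27.06% / 21.68% = 0.8400
β_P = Σ w_i β_i = 0.26×0.6105 + 0.32×1.4185 + 0.09×0.9777 + 0.33×0.8400 = 0.9778
MRP = 7.41% − 1.96% = 5.45%
E(R_P) = R_f + β_P × MRP = 1.96% + 0.9778 × 5.45% = 7.29%

7.29%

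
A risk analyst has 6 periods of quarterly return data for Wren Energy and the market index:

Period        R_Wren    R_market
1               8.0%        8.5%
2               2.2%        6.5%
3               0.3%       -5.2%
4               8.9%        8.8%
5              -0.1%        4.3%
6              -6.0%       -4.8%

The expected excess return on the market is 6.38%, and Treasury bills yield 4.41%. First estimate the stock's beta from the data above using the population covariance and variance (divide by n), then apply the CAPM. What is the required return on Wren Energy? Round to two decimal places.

Mean R_i = (8.0 + 2.2 + 0.3 + 8.9 − 0.1 − 6.0) / 6 = 2.2167%
Mean R_m = (8.5 + 6.5 − 5.2 + 8.8 + 4.3 − 4.8) / 6 = 3.0167%
Σ(R_i − R̄_i)(R_m − R̄_m) = 147.3083  ⇒  Cov = 147.3083 / 6 = 24.5514
Σ(R_m − R̄_m)² = 205.9083  ⇒  Var(R_m) = 205.9083 / 6 = 34.3181
β = Cov / Var(R_m) = 24.5514 / 34.3181 = 0.7154
E(R) = R_f + β × MRP = 4.41% + 0.7154 × 6.38% = 8.97%

8.97%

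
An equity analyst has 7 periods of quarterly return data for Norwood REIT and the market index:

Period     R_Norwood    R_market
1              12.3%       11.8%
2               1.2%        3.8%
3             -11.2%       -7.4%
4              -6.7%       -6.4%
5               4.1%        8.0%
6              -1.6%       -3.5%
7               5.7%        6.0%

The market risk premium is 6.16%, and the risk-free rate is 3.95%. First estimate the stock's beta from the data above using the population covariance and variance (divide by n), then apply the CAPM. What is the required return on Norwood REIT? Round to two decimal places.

Mean R_i = (12.3 + 1.2 − 11.2 − 6.7 + 4.1 − 1.6 + 5.7) / 7 = 0.5429%
Mean R_m = (11.8 + 3.8 − 7.4 − 6.4 + 8.0 − 3.5 + 6.0) / 7 = 1.7571%
Σ(R_i − R̄_i)(R_m − R̄_m) = 341.3829  ⇒  Cov = 341.3829 / 7 = 48.7690
Σ(R_m − R̄_m)² = 340.0371  ⇒  Var(R_m) = 340.0371 / 7 = 48.5767
β = Cov / Var(R_m) = 48.7690 / 48.5767 = 1.0040
E(R) = R_f + β × MRP = 3.95% + 1.0040 × 6.16% = 10.13%

10.13%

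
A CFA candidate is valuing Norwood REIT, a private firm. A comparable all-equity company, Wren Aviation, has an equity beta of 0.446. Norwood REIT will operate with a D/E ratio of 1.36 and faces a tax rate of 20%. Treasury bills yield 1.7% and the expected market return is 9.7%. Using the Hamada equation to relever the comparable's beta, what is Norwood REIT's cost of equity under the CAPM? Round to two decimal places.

β_L = β_U × [1 + (1 − t)(D/E)] = 0.446 × [1 + (1 − 0.20) × 1.36]
    = 0.446 × [1 + 0.80 × 1.36] = 0.446 × 2.0880 = 0.9312
MRP = 9.7% − 1.7% = 8.00%
E(R) = R_f + β_L × MRP = 1.7% + 0.9312 × 8.0% = 9.15%

9.15%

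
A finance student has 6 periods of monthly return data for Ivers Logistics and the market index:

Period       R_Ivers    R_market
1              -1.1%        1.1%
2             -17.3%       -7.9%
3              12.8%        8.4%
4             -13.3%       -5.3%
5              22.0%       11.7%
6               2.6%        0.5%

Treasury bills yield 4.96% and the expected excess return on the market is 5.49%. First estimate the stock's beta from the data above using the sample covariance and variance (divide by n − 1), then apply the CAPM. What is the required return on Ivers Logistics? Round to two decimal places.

15.74%

Mean R_i = (-1.1 − 17.3 + 12.8 − 13.3 + 22.0 + 2.6) / 6 = 0.9500%
Mean R_m = (1.1 − 7.9 + 8.4 − 5.3 + 11.7 + 0.5) / 6 = 1.4167%
Σ(R_i − R̄_i)(R_m − R̄_m) = 564.0950  ⇒  Cov = 564.0950 / 5 = 112.8190
Σ(R_m − R̄_m)² = 287.3683  ⇒  Var(R_m) = 287.3683 / 5 = 57.4737
β = Cov / Var(R_m) = 112.8190 / 57.4737 = 1.9630
E(R) = R_f + β × MRP = 4.96% + 1.9630 × 5.49% = 15.74%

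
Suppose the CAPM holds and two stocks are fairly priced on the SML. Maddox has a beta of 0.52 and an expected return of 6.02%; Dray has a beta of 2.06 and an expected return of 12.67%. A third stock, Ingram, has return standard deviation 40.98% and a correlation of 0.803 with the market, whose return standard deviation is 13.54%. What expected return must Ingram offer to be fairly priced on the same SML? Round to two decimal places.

MRP = (12.67% − 6.02%) / (2.06 − 0.52) = 4.3182%
R_f = 6.02% − 0.52 × 4.3182% = 3.7745%
β_Ingram = ρ·σ_i/σ_m = 0.803 × 40.98 / 13.54 = 2.4304
E(R_Ingram) = R_f + β × MRP = 3.7745% + 2.4304 × 4.3182% = 14.27%

14.27%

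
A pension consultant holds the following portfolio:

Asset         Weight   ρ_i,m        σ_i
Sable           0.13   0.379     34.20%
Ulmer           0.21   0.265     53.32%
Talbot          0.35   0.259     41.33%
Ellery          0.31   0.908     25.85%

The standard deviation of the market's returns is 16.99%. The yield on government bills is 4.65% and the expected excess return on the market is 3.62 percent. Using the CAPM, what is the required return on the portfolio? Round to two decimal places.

β_Sable = 0.379 × 34.20% / 16.99% = 0.7629
β_Ulmer = 0.265 × 53.32% / 16.99% = 0.8317
β_Talbot = 0.259 × 41.33% / 16.99% = 0.6300
β_Ellery = 0.908 × 25.85% / 16.99% = 1.3815
β_P = Σ w_i β_i = 0.13×0.7629 + 0.21×0.8317 + 0.35×0.6300 + 0.31×1.3815 = 0.9226
E(R_P) = R_f + β_P × MRP = 4.65% + 0.9226 × 3.62% = 7.99%

7.99%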